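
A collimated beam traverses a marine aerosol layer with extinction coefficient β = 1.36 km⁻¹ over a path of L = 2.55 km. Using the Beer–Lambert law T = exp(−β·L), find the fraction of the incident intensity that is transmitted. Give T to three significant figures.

τ = β·L = 1.36 × 2.55 = 3.4680.
T = exp(−3.4680) = 0.0312.

0.0312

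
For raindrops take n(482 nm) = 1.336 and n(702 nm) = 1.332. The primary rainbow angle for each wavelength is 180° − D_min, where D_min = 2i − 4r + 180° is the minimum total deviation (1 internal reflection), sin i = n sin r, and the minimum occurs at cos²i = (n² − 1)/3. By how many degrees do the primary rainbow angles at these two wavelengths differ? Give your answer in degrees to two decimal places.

At 482 nm (n = 1.336): cos²i = 0.26163 → i = 59.236°, r = 40.029°, D_min = 138.356°, rainbow angle = 41.644°.
At 702 nm (n = 1.332): cos²i = 0.25807 → i = 59.469°, r = 40.290°, D_min = 137.776°, rainbow angle = 42.224°.
Angular width = |41.644° − 42.224°| = 0.580°.

0.58°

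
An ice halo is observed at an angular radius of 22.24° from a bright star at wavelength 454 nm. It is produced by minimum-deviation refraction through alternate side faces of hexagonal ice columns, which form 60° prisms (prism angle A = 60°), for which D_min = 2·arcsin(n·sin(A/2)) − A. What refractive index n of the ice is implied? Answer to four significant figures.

Rearranging: n = sin((D_min + A)/2) / sin(A/2).
(D_min + A)/2 = (22.24° + 60°)/2 = 41.120°.
n = sin 41.120° / sin 30° = 0.6576 / 0.5000 = 1.3153.

1.315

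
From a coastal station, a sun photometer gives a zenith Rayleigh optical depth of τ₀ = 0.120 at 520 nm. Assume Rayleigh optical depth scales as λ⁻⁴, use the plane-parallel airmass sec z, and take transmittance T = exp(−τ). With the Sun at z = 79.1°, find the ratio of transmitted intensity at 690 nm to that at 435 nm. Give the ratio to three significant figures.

Airmass: sec 79.1° = 5.2883.
τ(690 nm) = 0.120 × (520/690)⁴ × 5.2883 = 0.120 × 0.3226 × 5.2883 = 0.2047.
τ(435 nm) = 0.120 × (520/435)⁴ × 5.2883 = 0.120 × 2.0420 × 5.2883 = 1.2959.
T(690)/T(435) = exp(τ_B − τ_A) = exp(1.0912) = 2.9777.

2.98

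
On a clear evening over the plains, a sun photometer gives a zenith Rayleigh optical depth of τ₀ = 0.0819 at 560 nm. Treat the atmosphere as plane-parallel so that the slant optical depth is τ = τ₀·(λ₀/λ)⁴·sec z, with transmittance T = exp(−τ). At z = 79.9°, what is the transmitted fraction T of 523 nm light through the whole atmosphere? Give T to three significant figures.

sec 79.9° = 5.7023.
τ = 0.0819 × (560/523)⁴ × 5.7023 = 0.0819 × 1.3145 × 5.7023 = 0.6139.
T = exp(−0.6139) = 0.5412.

0.541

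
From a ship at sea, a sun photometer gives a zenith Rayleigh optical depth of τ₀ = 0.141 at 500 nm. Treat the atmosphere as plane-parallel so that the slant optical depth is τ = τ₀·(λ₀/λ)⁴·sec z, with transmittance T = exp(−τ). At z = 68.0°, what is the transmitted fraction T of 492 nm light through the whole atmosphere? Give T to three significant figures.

0.669

sec 68.0° = 2.6695.
τ = 0.141 × (500/492)⁴ × 2.6695 = 0.141 × 1.0666 × 2.6695 = 0.4015.
T = exp(−0.4015) = 0.6693.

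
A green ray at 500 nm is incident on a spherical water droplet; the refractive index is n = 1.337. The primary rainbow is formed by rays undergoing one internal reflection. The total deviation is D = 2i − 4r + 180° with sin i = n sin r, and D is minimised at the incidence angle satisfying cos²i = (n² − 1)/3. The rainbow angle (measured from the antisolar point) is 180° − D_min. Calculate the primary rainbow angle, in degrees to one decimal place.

41.5°

cos²i = (1.78757 − 1)/3 = 0.26252; i = arccos(0.51237) = 59.178°.
sin r = sin 59.178°/1.337 = 0.64231; r = 39.964°.
D_min = 2·59.178° − 4·39.964° + 180° = 138.500°.
Rainbow angle = 180° − D_min = 41.500°.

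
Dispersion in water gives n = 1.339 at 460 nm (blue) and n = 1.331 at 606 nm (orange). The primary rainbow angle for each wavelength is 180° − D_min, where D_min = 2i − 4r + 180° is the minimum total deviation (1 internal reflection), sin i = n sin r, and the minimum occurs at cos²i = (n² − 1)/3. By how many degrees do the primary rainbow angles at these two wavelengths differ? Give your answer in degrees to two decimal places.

At 460 nm (n = 1.339): cos²i = 0.26431 → i = 59.062°, r = 39.834°, D_min = 138.786°, rainbow angle = 41.214°.
At 606 nm (n = 1.331): cos²i = 0.25719 → i = 59.527°, r = 40.356°, D_min = 137.630°, rainbow angle = 42.370°.
Angular width = |41.214° − 42.370°| = 1.156°.

1.16°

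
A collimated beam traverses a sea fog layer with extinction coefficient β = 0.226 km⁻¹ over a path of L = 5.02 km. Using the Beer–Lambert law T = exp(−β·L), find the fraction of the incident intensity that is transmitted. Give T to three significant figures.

τ = β·L = 0.226 × 5.02 = 1.1345.
T = exp(−1.1345) = 0.3216.

0.322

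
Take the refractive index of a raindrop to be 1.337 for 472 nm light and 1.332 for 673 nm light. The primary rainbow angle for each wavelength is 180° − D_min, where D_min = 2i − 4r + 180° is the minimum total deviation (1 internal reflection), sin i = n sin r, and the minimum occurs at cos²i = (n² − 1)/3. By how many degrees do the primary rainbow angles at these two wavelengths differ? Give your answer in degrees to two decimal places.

At 472 nm (n = 1.337): cos²i = 0.26252 → i = 59.178°, r = 39.964°, D_min = 138.500°, rainbow angle = 41.500°.
At 673 nm (n = 1.332): cos²i = 0.25807 → i = 59.469°, r = 40.290°, D_min = 137.776°, rainbow angle = 42.224°.
Angular width = |41.500° − 42.224°| = 0.724°.

0.72°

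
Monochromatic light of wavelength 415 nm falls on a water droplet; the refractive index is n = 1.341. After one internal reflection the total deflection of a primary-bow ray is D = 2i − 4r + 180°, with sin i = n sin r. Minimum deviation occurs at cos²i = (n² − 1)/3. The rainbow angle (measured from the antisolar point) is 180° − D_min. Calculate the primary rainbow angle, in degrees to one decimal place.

cos²i = (1.79828 − 1)/3 = 0.26609; i = arccos(0.51584) = 58.946°.
sin r = sin 58.946°/1.341 = 0.63884; r = 39.705°.
D_min = 2·58.946° − 4·39.705° + 180° = 139.071°.
Rainbow angle = 180° − D_min = 40.929°.

40.9°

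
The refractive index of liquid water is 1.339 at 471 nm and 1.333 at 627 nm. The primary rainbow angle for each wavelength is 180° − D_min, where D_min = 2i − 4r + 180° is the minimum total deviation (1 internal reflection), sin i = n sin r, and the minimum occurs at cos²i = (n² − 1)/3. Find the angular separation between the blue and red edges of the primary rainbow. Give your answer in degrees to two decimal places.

0.86°

At 471 nm (n = 1.339): cos²i = 0.26431 → i = 59.062°, r = 39.834°, D_min = 138.786°, rainbow angle = 41.214°.
At 627 nm (n = 1.333): cos²i = 0.25896 → i = 59.410°, r = 40.225°, D_min = 137.922°, rainbow angle = 42.078°.
Angular width = |41.214° − 42.078°| = 0.865°.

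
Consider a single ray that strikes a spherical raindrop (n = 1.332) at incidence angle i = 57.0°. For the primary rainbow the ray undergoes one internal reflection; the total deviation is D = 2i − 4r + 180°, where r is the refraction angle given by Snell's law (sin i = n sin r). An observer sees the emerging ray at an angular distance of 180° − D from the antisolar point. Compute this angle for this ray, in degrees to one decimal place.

42.1°

sin r = sin 57.0° / 1.332 = 0.8387/1.332 = 0.6296; r = 39.02°.
D = 2·57.0° − 4·39.02° + 180° = 114.00° − 156.09° + 180° = 137.91°.
Angle from antisolar point = 180° − D = 42.09°.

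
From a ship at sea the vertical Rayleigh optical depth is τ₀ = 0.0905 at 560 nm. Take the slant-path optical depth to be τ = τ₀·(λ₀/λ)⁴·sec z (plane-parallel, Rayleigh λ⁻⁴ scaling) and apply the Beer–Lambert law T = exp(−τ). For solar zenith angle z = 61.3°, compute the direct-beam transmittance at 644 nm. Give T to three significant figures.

0.898

sec 61.3° = 2.0824.
τ = 0.0905 × (560/644)⁴ × 2.0824 = 0.0905 × 0.5718 × 2.0824 = 0.1077.
T = exp(−0.1077) = 0.8979.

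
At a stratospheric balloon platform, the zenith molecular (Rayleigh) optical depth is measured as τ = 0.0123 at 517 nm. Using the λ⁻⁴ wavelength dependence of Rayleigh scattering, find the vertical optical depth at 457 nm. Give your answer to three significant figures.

0.0201

τ(457 nm) = τ(517 nm) × (517/457)⁴ = 0.0123 × (1.1313)⁴ = 0.0123 × 1.6379 = 0.0201.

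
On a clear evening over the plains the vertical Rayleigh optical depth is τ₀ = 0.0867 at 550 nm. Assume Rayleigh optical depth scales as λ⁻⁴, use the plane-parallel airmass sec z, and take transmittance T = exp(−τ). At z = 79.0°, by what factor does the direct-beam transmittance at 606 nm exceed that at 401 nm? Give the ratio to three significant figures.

3.67

Airmass: sec 79.0° = 5.2408.
τ(606 nm) = 0.0867 × (550/606)⁴ × 5.2408 = 0.0867 × 0.6785 × 5.2408 = 0.3083.
τ(401 nm) = 0.0867 × (550/401)⁴ × 5.2408 = 0.0867 × 3.5389 × 5.2408 = 1.6080.
T(606)/T(401) = exp(τ_B − τ_A) = exp(1.2997) = 3.6683.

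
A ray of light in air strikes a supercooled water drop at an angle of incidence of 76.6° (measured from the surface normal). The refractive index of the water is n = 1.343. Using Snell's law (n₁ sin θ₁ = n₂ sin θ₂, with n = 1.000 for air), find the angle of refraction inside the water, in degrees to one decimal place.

Snell: sin θ_r = sin θ_i / n = sin 76.6° / 1.343 = 0.9728 / 1.343 = 0.7243.
θ_r = arcsin(0.7243) = 46.41°.

46.4°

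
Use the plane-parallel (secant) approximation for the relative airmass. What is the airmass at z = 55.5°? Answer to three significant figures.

X = sec z = 1/cos 55.5° = 1/0.5664 = 1.7655.

1.77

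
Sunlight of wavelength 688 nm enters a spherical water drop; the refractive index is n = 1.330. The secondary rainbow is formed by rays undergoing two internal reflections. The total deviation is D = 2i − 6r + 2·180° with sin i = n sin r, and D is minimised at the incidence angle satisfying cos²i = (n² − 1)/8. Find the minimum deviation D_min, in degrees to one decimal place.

cos²i = (1.76890 − 1)/8 = 0.09611; i = arccos(0.31002) = 71.940°.
sin r = sin 71.940°/1.330 = 0.71483; r = 45.630°.
D_min = 2·71.940° − 6·45.630° + 360° = 230.101°.

230.1°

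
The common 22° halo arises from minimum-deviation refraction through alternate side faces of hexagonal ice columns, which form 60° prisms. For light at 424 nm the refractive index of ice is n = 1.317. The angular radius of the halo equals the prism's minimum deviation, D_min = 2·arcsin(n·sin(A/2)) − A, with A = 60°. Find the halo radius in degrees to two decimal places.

22.37°

n·sin(A/2) = 1.317 × sin 30° = 1.317 × 0.5000 = 0.6585.
D_min = 2·arcsin(0.6585) − 60° = 2 × 41.186° − 60° = 22.371°.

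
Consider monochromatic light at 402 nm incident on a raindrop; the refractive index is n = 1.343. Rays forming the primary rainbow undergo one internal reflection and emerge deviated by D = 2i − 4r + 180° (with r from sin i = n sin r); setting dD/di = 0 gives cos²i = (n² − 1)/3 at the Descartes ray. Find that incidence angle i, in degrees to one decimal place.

cos²i = (1.343² − 1)/3 = (1.80365 − 1)/3 = 0.26788.
cos i = 0.51757, so i = 58.830°.

58.8°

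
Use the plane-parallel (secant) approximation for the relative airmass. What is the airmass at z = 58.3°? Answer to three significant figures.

X = sec z = 1/cos 58.3° = 1/0.5255 = 1.9031.

1.90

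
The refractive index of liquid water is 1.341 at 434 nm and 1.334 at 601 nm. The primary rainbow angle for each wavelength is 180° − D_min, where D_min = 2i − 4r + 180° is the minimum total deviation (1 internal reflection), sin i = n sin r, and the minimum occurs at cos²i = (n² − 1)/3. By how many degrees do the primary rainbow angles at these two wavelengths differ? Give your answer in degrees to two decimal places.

1.00°

At 434 nm (n = 1.341): cos²i = 0.26609 → i = 58.946°, r = 39.705°, D_min = 139.071°, rainbow angle = 40.929°.
At 601 nm (n = 1.334): cos²i = 0.25985 → i = 59.352°, r = 40.159°, D_min = 138.067°, rainbow angle = 41.933°.
Angular width = |40.929° − 41.933°| = 1.004°.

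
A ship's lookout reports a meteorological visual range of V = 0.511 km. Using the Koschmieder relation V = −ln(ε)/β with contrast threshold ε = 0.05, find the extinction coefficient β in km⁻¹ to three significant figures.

β = −ln(0.05) / V = 2.996 / 0.511 = 5.8625 km⁻¹.

5.86 km⁻¹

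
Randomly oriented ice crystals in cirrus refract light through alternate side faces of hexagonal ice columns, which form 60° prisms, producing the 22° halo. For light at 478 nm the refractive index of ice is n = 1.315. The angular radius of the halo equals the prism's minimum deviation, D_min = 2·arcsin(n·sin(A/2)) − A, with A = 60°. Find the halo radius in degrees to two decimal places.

n·sin(A/2) = 1.315 × sin 30° = 1.315 × 0.5000 = 0.6575.
D_min = 2·arcsin(0.6575) − 60° = 2 × 41.109° − 60° = 22.219°.

22.22°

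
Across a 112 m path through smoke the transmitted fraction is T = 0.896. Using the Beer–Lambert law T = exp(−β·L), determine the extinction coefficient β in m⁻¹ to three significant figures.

Beer–Lambert: T = exp(−βL) ⇒ β = −ln(T)/L = −ln(0.896)/112 = 0.1098/112 = 0.0009805 m⁻¹.

0.000980 m⁻¹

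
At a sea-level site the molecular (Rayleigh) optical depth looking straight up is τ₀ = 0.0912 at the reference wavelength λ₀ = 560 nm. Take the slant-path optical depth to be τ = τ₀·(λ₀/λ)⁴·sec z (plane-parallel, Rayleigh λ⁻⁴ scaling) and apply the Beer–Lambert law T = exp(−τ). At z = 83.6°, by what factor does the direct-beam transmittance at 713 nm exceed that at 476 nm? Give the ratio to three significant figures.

3.51

Airmass: sec 83.6° = 8.9711.
τ(713 nm) = 0.0912 × (560/713)⁴ × 8.9711 = 0.0912 × 0.3805 × 8.9711 = 0.3113.
τ(476 nm) = 0.0912 × (560/476)⁴ × 8.9711 = 0.0912 × 1.9157 × 8.9711 = 1.5673.
T(713)/T(476) = exp(τ_B − τ_A) = exp(1.2560) = 3.5114.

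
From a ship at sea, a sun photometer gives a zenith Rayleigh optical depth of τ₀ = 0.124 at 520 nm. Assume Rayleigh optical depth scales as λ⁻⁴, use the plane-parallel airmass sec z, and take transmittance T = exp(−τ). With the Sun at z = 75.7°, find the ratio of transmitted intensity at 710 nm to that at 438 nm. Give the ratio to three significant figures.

Airmass: sec 75.7° = 4.0486.
τ(710 nm) = 0.124 × (520/710)⁴ × 4.0486 = 0.124 × 0.2877 × 4.0486 = 0.1444.
τ(438 nm) = 0.124 × (520/438)⁴ × 4.0486 = 0.124 × 1.9866 × 4.0486 = 0.9973.
T(710)/T(438) = exp(τ_B − τ_A) = exp(0.8529) = 2.3464.

2.35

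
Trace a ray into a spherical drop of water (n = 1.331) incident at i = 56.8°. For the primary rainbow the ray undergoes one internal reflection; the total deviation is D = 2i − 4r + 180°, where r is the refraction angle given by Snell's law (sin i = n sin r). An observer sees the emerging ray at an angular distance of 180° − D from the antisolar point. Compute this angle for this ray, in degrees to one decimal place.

sin r = sin 56.8° / 1.331 = 0.8368/1.331 = 0.6287; r = 38.95°.
D = 2·56.8° − 4·38.95° + 180° = 113.60° − 155.81° + 180° = 137.79°.
Angle from antisolar point = 180° − D = 42.21°.

42.2°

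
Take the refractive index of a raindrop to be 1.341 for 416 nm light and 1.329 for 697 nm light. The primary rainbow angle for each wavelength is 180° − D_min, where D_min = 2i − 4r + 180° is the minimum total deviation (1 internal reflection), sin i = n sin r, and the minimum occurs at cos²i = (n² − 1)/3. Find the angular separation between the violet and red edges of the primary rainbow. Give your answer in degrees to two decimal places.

At 416 nm (n = 1.341): cos²i = 0.26609 → i = 58.946°, r = 39.705°, D_min = 139.071°, rainbow angle = 40.929°.
At 697 nm (n = 1.329): cos²i = 0.25541 → i = 59.643°, r = 40.487°, D_min = 137.337°, rainbow angle = 42.663°.
Angular width = |40.929° − 42.663°| = 1.735°.

1.73°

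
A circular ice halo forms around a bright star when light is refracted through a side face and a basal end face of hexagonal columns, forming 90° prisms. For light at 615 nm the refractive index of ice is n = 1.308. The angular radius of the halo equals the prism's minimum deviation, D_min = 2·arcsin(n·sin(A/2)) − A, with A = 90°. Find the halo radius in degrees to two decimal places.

n·sin(A/2) = 1.308 × sin 45° = 1.308 × 0.7071 = 0.9249.
D_min = 2·arcsin(0.9249) − 90° = 2 × 67.653° − 90° = 45.305°.

45.31°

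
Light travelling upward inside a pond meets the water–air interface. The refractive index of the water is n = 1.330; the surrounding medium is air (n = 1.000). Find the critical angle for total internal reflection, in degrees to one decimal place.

48.8°

sin θ_c = n_air / n = 1.000 / 1.330 = 0.7519.
θ_c = arcsin(0.7519) = 48.75°.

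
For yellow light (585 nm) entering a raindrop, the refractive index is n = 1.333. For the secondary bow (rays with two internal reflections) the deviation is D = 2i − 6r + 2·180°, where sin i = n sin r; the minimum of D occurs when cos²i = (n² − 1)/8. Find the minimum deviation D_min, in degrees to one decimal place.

230.9°

cos²i = (1.77689 − 1)/8 = 0.09711; i = arccos(0.31163) = 71.843°.
sin r = sin 71.843°/1.333 = 0.71283; r = 45.466°.
D_min = 2·71.843° − 6·45.466° + 360° = 230.891°.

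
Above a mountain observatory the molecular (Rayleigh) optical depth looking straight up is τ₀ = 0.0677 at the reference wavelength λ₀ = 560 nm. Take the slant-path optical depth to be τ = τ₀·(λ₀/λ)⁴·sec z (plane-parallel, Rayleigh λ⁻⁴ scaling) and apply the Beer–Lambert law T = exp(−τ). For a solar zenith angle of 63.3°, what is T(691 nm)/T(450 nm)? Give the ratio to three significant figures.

Airmass: sec 63.3° = 2.2256.
τ(691 nm) = 0.0677 × (560/691)⁴ × 2.2256 = 0.0677 × 0.4314 × 2.2256 = 0.0650.
τ(450 nm) = 0.0677 × (560/450)⁴ × 2.2256 = 0.0677 × 2.3983 × 2.2256 = 0.3614.
T(691)/T(450) = exp(τ_B − τ_A) = exp(0.2964) = 1.3450.

1.34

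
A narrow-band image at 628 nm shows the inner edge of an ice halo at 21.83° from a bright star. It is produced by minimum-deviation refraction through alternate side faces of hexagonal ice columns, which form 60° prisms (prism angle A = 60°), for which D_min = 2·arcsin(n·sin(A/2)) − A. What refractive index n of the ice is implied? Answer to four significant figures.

1.310

Rearranging: n = sin((D_min + A)/2) / sin(A/2).
(D_min + A)/2 = (21.83° + 60°)/2 = 40.915°.
n = sin 40.915° / sin 30° = 0.6549 / 0.5000 = 1.3099.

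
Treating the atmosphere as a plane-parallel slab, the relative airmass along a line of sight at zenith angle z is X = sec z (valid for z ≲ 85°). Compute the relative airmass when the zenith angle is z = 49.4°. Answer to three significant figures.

1.54

X = sec z = 1/cos 49.4° = 1/0.6508 = 1.5366.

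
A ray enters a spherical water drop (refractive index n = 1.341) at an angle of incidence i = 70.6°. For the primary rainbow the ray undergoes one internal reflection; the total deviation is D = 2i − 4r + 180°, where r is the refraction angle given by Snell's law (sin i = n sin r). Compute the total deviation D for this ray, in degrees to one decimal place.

142.4°

sin r = sin 70.6° / 1.341 = 0.9432/1.341 = 0.7034; r = 44.70°.
D = 2·70.6° − 4·44.70° + 180° = 141.20° − 178.79° + 180° = 142.41°.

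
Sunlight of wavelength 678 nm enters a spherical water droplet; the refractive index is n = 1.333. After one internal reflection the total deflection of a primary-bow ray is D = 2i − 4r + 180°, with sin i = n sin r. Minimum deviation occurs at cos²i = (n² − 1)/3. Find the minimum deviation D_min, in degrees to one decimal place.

137.9°

cos²i = (1.77689 − 1)/3 = 0.25896; i = arccos(0.50888) = 59.410°.
sin r = sin 59.410°/1.333 = 0.64579; r = 40.225°.
D_min = 2·59.410° − 4·40.225° + 180° = 137.922°.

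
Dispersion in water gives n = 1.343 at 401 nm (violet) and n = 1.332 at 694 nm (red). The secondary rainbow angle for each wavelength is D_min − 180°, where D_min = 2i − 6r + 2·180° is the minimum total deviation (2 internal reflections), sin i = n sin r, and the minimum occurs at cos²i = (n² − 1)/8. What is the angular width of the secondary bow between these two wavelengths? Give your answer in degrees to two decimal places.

At 401 nm (n = 1.343): cos²i = 0.10046 → i = 71.522°, r = 44.928°, D_min = 233.478°, rainbow angle = 53.478°.
At 694 nm (n = 1.332): cos²i = 0.09678 → i = 71.875°, r = 45.520°, D_min = 230.628°, rainbow angle = 50.628°.
Angular width = |53.478° − 50.628°| = 2.849°.

2.85°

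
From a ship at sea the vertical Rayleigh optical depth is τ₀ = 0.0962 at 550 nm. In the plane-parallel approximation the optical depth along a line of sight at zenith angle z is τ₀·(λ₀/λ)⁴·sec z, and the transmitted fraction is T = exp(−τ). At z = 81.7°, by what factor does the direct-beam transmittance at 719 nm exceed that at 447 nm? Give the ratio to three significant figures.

3.67

Airmass: sec 81.7° = 6.9273.
τ(719 nm) = 0.0962 × (550/719)⁴ × 6.9273 = 0.0962 × 0.3424 × 6.9273 = 0.2282.
τ(447 nm) = 0.0962 × (550/447)⁴ × 6.9273 = 0.0962 × 2.2920 × 6.9273 = 1.5274.
T(719)/T(447) = exp(τ_B − τ_A) = exp(1.2992) = 3.6665.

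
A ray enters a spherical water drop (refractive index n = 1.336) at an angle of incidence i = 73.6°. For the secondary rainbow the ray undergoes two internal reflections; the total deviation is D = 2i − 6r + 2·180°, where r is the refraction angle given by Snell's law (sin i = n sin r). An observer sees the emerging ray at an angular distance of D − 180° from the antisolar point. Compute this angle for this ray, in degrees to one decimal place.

sin r = sin 73.6° / 1.336 = 0.9593/1.336 = 0.7180; r = 45.89°.
D = 2·73.6° − 6·45.89° + 2·180° = 147.20° − 275.36° + 360° = 231.84°.
Angle from antisolar point = D − 180° = 51.84°.

51.8°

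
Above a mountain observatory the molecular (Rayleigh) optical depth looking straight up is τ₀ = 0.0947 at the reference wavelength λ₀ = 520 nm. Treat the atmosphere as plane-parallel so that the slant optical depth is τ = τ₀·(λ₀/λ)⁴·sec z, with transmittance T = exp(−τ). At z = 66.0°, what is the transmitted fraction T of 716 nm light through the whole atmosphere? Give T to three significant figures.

0.937

sec 66.0° = 2.4586.
τ = 0.0947 × (520/716)⁴ × 2.4586 = 0.0947 × 0.2782 × 2.4586 = 0.0648.
T = exp(−0.0648) = 0.9373.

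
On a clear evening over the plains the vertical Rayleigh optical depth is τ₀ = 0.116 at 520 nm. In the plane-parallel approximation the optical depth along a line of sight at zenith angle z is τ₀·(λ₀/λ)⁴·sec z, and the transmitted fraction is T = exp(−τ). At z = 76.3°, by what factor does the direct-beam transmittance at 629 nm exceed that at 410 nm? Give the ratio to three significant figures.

Airmass: sec 76.3° = 4.2223.
τ(629 nm) = 0.116 × (520/629)⁴ × 4.2223 = 0.116 × 0.4671 × 4.2223 = 0.2288.
τ(410 nm) = 0.116 × (520/410)⁴ × 4.2223 = 0.116 × 2.5875 × 4.2223 = 1.2673.
T(629)/T(410) = exp(τ_B − τ_A) = exp(1.0385) = 2.8251.

2.83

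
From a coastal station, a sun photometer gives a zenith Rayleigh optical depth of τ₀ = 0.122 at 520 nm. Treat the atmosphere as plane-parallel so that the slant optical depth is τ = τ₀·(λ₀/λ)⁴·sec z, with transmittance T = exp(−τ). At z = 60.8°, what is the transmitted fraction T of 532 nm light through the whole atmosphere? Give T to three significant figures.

sec 60.8° = 2.0498.
τ = 0.122 × (520/532)⁴ × 2.0498 = 0.122 × 0.9128 × 2.0498 = 0.2283.
T = exp(−0.2283) = 0.7959.

0.796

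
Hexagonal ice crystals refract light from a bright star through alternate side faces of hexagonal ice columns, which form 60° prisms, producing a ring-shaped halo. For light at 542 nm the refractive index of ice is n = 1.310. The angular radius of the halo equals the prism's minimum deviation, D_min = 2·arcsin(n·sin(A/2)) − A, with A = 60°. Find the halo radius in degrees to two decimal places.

n·sin(A/2) = 1.310 × sin 30° = 1.310 × 0.5000 = 0.6550.
D_min = 2·arcsin(0.6550) − 60° = 2 × 40.920° − 60° = 21.839°.

21.84°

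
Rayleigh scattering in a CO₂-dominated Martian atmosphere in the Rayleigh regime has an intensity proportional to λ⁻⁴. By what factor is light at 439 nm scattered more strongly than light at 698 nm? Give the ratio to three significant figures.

Rayleigh scattering ∝ λ⁻⁴, so the ratio of coefficients is the inverse fourth power of the wavelength ratio.
σ(439)/σ(698) = (698/439)⁴ = (1.5900)⁴ = 6.391.

6.39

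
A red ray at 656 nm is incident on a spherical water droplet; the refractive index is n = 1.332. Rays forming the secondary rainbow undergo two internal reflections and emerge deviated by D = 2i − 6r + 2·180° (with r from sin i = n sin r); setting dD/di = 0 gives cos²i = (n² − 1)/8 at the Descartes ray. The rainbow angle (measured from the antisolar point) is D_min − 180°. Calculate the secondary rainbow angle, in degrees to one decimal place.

cos²i = (1.77422 − 1)/8 = 0.09678; i = arccos(0.31109) = 71.875°.
sin r = sin 71.875°/1.332 = 0.71350; r = 45.520°.
D_min = 2·71.875° − 6·45.520° + 360° = 230.628°.
Rainbow angle = D_min − 180° = 50.628°.

50.6°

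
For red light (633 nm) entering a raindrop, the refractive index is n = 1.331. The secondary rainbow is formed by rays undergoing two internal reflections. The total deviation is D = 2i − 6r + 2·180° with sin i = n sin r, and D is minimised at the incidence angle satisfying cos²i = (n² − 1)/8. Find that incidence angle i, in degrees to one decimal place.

cos²i = (1.331² − 1)/8 = (1.77156 − 1)/8 = 0.09645.
cos i = 0.31056, so i = 71.907°.

71.9°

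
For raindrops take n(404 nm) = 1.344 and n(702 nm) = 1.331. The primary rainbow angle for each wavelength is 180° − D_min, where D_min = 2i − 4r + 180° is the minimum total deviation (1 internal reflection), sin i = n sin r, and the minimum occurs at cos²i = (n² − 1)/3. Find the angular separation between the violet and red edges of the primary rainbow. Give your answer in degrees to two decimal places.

At 404 nm (n = 1.344): cos²i = 0.26878 → i = 58.772°, r = 39.512°, D_min = 139.495°, rainbow angle = 40.505°.
At 702 nm (n = 1.331): cos²i = 0.25719 → i = 59.527°, r = 40.356°, D_min = 137.630°, rainbow angle = 42.370°.
Angular width = |40.505° − 42.370°| = 1.865°.

1.86°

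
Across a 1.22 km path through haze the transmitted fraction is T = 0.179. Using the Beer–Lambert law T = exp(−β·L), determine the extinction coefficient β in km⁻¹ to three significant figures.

1.41 km⁻¹

Beer–Lambert: T = exp(−βL) ⇒ β = −ln(T)/L = −ln(0.179)/1.22 = 1.7204/1.22 = 1.41 km⁻¹.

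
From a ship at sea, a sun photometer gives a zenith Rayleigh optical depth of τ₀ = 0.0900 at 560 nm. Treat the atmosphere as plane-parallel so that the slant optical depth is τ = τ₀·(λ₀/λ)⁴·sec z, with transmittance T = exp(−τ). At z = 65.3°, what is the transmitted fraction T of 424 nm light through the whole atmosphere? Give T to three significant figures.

0.519

sec 65.3° = 2.3931.
τ = 0.0900 × (560/424)⁴ × 2.3931 = 0.0900 × 3.0429 × 2.3931 = 0.6554.
T = exp(−0.6554) = 0.5192.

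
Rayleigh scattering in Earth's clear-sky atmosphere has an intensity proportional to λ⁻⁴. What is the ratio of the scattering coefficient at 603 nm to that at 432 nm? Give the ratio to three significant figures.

0.263

Rayleigh scattering ∝ λ⁻⁴, so the ratio of coefficients is the inverse fourth power of the wavelength ratio.
σ(603)/σ(432) = (432/603)⁴ = (0.7164)⁴ = 0.2634.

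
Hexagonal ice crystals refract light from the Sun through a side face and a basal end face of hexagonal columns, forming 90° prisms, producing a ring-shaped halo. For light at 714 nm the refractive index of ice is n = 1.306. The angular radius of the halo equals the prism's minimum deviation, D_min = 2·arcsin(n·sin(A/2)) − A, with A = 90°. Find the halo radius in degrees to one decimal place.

44.9°

n·sin(A/2) = 1.306 × sin 45° = 1.306 × 0.7071 = 0.9235.
D_min = 2·arcsin(0.9235) − 90° = 2 × 67.440° − 90° = 44.881°.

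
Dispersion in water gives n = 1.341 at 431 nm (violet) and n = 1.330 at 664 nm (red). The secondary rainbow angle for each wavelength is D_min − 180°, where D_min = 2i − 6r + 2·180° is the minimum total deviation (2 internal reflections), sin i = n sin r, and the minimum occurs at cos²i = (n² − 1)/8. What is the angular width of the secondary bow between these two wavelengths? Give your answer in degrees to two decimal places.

At 431 nm (n = 1.341): cos²i = 0.09979 → i = 71.586°, r = 45.034°, D_min = 232.966°, rainbow angle = 52.966°.
At 664 nm (n = 1.330): cos²i = 0.09611 → i = 71.940°, r = 45.630°, D_min = 230.101°, rainbow angle = 50.101°.
Angular width = |52.966° − 50.101°| = 2.865°.

2.86°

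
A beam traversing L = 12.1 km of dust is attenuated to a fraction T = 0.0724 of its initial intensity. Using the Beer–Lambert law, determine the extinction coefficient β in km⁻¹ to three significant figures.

Beer–Lambert: T = exp(−βL) ⇒ β = −ln(T)/L = −ln(0.0724)/12.1 = 2.6255/12.1 = 0.217 km⁻¹.

0.217 km⁻¹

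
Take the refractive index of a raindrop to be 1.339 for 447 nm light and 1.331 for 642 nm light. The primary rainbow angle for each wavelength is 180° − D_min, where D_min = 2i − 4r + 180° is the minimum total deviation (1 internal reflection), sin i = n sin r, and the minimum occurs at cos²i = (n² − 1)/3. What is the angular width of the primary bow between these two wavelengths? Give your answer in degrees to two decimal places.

1.16°

At 447 nm (n = 1.339): cos²i = 0.26431 → i = 59.062°, r = 39.834°, D_min = 138.786°, rainbow angle = 41.214°.
At 642 nm (n = 1.331): cos²i = 0.25719 → i = 59.527°, r = 40.356°, D_min = 137.630°, rainbow angle = 42.370°.
Angular width = |41.214° − 42.370°| = 1.156°.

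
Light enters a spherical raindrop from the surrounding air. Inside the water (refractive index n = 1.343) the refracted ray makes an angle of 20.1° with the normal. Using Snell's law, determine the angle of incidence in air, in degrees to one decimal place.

27.5°

Snell: sin θ_i = n · sin θ_r = 1.343 × sin 20.1° = 1.343 × 0.3437 = 0.4615.
θ_i = arcsin(0.4615) = 27.49°.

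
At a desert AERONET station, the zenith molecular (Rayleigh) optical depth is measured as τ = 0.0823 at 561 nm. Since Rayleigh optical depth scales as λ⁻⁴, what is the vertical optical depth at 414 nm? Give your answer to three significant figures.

0.277

τ(414 nm) = τ(561 nm) × (561/414)⁴ = 0.0823 × (1.3551)⁴ = 0.0823 × 3.3717 = 0.2775.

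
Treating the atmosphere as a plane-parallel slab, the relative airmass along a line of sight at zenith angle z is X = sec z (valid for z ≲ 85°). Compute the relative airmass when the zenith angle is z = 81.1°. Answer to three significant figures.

6.46

X = sec z = 1/cos 81.1° = 1/0.1547 = 6.4637.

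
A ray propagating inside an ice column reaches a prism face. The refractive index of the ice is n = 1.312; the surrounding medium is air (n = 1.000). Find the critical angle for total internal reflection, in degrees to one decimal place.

sin θ_c = n_air / n = 1.000 / 1.312 = 0.7622.
θ_c = arcsin(0.7622) = 49.66°.

49.7°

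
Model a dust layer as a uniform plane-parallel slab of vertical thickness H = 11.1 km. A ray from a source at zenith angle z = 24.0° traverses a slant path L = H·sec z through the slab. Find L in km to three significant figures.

12.2 km

sec z = 1/cos 24.0° = 1.0946.
L = 11.1 × 1.0946 = 12.150 km.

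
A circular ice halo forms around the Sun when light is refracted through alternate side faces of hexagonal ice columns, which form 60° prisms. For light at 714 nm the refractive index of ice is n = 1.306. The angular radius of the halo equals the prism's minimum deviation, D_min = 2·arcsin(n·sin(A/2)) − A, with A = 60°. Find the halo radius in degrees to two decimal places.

n·sin(A/2) = 1.306 × sin 30° = 1.306 × 0.5000 = 0.6530.
D_min = 2·arcsin(0.6530) − 60° = 2 × 40.768° − 60° = 21.536°.

21.54°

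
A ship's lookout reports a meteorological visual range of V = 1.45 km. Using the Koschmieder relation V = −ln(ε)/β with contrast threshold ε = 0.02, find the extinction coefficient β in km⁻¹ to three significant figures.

β = −ln(0.02) / V = 3.912 / 1.45 = 2.6979 km⁻¹.

2.70 km⁻¹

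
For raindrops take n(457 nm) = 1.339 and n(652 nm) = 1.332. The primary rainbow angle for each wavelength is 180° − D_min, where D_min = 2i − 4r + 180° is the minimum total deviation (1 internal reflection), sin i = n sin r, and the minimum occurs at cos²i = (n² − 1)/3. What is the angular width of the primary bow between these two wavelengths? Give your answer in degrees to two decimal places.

1.01°

At 457 nm (n = 1.339): cos²i = 0.26431 → i = 59.062°, r = 39.834°, D_min = 138.786°, rainbow angle = 41.214°.
At 652 nm (n = 1.332): cos²i = 0.25807 → i = 59.469°, r = 40.290°, D_min = 137.776°, rainbow angle = 42.224°.
Angular width = |41.214° − 42.224°| = 1.010°.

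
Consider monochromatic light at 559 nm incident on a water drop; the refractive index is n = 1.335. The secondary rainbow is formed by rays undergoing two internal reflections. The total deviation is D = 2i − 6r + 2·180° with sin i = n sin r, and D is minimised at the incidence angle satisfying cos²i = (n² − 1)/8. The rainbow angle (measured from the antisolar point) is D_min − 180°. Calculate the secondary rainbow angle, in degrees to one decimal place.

cos²i = (1.78222 − 1)/8 = 0.09778; i = arccos(0.31269) = 71.778°.
sin r = sin 71.778°/1.335 = 0.71150; r = 45.357°.
D_min = 2·71.778° − 6·45.357° + 360° = 231.414°.
Rainbow angle = D_min − 180° = 51.414°.

51.4°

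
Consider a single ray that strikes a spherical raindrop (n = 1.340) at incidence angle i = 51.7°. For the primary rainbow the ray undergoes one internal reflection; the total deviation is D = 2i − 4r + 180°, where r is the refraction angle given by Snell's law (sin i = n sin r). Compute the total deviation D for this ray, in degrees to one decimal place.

140.0°

sin r = sin 51.7° / 1.340 = 0.7848/1.340 = 0.5857; r = 35.85°.
D = 2·51.7° − 4·35.85° + 180° = 103.40° − 143.40° + 180° = 140.00°.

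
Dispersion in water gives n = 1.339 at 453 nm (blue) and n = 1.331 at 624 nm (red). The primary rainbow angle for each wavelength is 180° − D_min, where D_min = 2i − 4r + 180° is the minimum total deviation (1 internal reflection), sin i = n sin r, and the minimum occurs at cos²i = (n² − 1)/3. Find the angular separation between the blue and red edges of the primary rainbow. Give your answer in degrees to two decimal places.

At 453 nm (n = 1.339): cos²i = 0.26431 → i = 59.062°, r = 39.834°, D_min = 138.786°, rainbow angle = 41.214°.
At 624 nm (n = 1.331): cos²i = 0.25719 → i = 59.527°, r = 40.356°, D_min = 137.630°, rainbow angle = 42.370°.
Angular width = |41.214° − 42.370°| = 1.156°.

1.16°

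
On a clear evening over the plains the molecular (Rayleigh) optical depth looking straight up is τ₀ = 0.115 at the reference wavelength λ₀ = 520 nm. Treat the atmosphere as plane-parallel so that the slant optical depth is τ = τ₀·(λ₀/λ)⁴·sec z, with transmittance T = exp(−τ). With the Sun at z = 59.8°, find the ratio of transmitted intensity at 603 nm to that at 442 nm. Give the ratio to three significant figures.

Airmass: sec 59.8° = 1.9880.
τ(603 nm) = 0.115 × (520/603)⁴ × 1.9880 = 0.115 × 0.5530 × 1.9880 = 0.1264.
τ(442 nm) = 0.115 × (520/442)⁴ × 1.9880 = 0.115 × 1.9157 × 1.9880 = 0.4380.
T(603)/T(442) = exp(τ_B − τ_A) = exp(0.3115) = 1.3655.

1.37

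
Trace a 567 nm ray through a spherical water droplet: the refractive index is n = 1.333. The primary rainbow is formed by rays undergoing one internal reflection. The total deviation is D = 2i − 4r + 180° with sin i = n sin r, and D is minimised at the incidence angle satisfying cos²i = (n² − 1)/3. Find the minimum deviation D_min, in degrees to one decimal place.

137.9°

cos²i = (1.77689 − 1)/3 = 0.25896; i = arccos(0.50888) = 59.410°.
sin r = sin 59.410°/1.333 = 0.64579; r = 40.225°.
D_min = 2·59.410° − 4·40.225° + 180° = 137.922°.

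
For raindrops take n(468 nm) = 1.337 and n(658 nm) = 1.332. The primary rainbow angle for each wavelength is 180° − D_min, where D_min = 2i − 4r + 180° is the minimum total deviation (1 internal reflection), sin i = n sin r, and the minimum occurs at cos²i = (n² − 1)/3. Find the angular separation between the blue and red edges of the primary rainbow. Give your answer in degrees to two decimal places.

0.72°

At 468 nm (n = 1.337): cos²i = 0.26252 → i = 59.178°, r = 39.964°, D_min = 138.500°, rainbow angle = 41.500°.
At 658 nm (n = 1.332): cos²i = 0.25807 → i = 59.469°, r = 40.290°, D_min = 137.776°, rainbow angle = 42.224°.
Angular width = |41.500° − 42.224°| = 0.724°.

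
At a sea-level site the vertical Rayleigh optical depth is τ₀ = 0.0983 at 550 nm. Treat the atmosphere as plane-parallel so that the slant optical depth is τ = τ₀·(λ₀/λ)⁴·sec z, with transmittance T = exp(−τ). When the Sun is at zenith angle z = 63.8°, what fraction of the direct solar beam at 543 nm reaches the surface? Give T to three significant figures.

0.791

sec 63.8° = 2.2650.
τ = 0.0983 × (550/543)⁴ × 2.2650 = 0.0983 × 1.0526 × 2.2650 = 0.2344.
T = exp(−0.2344) = 0.7911.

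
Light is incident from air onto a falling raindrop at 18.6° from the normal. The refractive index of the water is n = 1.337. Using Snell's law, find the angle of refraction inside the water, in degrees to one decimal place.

Snell: sin θ_r = sin θ_i / n = sin 18.6° / 1.337 = 0.3190 / 1.337 = 0.2386.
θ_r = arcsin(0.2386) = 13.80°.

13.8°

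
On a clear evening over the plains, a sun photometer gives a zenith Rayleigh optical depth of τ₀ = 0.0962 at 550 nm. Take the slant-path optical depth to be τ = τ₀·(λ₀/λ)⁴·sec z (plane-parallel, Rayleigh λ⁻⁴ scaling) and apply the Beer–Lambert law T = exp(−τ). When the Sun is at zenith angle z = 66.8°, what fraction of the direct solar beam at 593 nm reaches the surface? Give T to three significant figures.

0.835

sec 66.8° = 2.5384.
τ = 0.0962 × (550/593)⁴ × 2.5384 = 0.0962 × 0.7400 × 2.5384 = 0.1807.
T = exp(−0.1807) = 0.8347.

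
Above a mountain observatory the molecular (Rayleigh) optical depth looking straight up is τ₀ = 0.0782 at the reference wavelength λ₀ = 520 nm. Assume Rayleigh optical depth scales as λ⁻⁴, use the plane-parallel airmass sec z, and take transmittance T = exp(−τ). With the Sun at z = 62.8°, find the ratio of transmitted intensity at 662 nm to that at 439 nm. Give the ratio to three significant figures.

1.31

Airmass: sec 62.8° = 2.1877.
τ(662 nm) = 0.0782 × (520/662)⁴ × 2.1877 = 0.0782 × 0.3807 × 2.1877 = 0.0651.
τ(439 nm) = 0.0782 × (520/439)⁴ × 2.1877 = 0.0782 × 1.9686 × 2.1877 = 0.3368.
T(662)/T(439) = exp(τ_B − τ_A) = exp(0.2717) = 1.3121.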